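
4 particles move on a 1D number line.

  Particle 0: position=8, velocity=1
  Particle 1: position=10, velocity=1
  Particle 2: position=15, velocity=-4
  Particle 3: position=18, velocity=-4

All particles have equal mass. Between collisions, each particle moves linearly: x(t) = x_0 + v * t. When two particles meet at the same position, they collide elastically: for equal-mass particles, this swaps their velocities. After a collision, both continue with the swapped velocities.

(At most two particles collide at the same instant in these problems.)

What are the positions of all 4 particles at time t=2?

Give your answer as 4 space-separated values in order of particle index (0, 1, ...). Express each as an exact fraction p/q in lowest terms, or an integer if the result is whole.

Answer: 7 10 10 12

Derivation:
Collision at t=1: particles 1 and 2 swap velocities; positions: p0=9 p1=11 p2=11 p3=14; velocities now: v0=1 v1=-4 v2=1 v3=-4
Collision at t=7/5: particles 0 and 1 swap velocities; positions: p0=47/5 p1=47/5 p2=57/5 p3=62/5; velocities now: v0=-4 v1=1 v2=1 v3=-4
Collision at t=8/5: particles 2 and 3 swap velocities; positions: p0=43/5 p1=48/5 p2=58/5 p3=58/5; velocities now: v0=-4 v1=1 v2=-4 v3=1
Collision at t=2: particles 1 and 2 swap velocities; positions: p0=7 p1=10 p2=10 p3=12; velocities now: v0=-4 v1=-4 v2=1 v3=1
Advance to t=2 (no further collisions before then); velocities: v0=-4 v1=-4 v2=1 v3=1; positions = 7 10 10 12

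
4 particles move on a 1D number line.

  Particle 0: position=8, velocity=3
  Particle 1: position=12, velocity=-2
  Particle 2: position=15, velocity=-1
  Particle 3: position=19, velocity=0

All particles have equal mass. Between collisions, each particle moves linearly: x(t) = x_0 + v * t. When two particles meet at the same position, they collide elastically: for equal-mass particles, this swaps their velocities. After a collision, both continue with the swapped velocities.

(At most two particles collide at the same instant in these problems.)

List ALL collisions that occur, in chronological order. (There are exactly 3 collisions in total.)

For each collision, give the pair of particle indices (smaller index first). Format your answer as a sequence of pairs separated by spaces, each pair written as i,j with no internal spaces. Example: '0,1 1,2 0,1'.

Answer: 0,1 1,2 2,3

Derivation:
Collision at t=4/5: particles 0 and 1 swap velocities; positions: p0=52/5 p1=52/5 p2=71/5 p3=19; velocities now: v0=-2 v1=3 v2=-1 v3=0
Collision at t=7/4: particles 1 and 2 swap velocities; positions: p0=17/2 p1=53/4 p2=53/4 p3=19; velocities now: v0=-2 v1=-1 v2=3 v3=0
Collision at t=11/3: particles 2 and 3 swap velocities; positions: p0=14/3 p1=34/3 p2=19 p3=19; velocities now: v0=-2 v1=-1 v2=0 v3=3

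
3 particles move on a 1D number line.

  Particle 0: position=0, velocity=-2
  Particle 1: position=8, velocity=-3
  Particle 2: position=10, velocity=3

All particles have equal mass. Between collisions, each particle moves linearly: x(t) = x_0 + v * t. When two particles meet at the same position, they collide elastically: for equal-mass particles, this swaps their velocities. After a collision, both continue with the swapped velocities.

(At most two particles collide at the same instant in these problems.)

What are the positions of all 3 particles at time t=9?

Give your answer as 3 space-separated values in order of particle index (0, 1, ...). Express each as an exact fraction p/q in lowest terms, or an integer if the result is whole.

Answer: -19 -18 37

Derivation:
Collision at t=8: particles 0 and 1 swap velocities; positions: p0=-16 p1=-16 p2=34; velocities now: v0=-3 v1=-2 v2=3
Advance to t=9 (no further collisions before then); velocities: v0=-3 v1=-2 v2=3; positions = -19 -18 37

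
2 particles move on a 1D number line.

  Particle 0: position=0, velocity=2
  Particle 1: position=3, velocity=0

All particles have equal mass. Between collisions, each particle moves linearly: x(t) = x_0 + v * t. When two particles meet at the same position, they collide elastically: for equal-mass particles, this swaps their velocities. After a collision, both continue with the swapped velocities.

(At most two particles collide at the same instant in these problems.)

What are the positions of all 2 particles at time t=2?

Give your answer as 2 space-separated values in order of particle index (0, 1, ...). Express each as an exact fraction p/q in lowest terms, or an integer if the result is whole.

Collision at t=3/2: particles 0 and 1 swap velocities; positions: p0=3 p1=3; velocities now: v0=0 v1=2
Advance to t=2 (no further collisions before then); velocities: v0=0 v1=2; positions = 3 4

Answer: 3 4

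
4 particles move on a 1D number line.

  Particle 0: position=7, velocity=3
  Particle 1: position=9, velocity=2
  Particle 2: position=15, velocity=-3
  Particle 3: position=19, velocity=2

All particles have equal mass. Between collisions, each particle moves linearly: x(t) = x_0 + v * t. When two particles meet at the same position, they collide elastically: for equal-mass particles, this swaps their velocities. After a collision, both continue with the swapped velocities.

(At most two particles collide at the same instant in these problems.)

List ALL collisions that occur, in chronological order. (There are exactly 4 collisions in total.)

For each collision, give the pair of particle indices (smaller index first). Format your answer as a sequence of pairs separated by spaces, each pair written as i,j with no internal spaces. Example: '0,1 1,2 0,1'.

Collision at t=6/5: particles 1 and 2 swap velocities; positions: p0=53/5 p1=57/5 p2=57/5 p3=107/5; velocities now: v0=3 v1=-3 v2=2 v3=2
Collision at t=4/3: particles 0 and 1 swap velocities; positions: p0=11 p1=11 p2=35/3 p3=65/3; velocities now: v0=-3 v1=3 v2=2 v3=2
Collision at t=2: particles 1 and 2 swap velocities; positions: p0=9 p1=13 p2=13 p3=23; velocities now: v0=-3 v1=2 v2=3 v3=2
Collision at t=12: particles 2 and 3 swap velocities; positions: p0=-21 p1=33 p2=43 p3=43; velocities now: v0=-3 v1=2 v2=2 v3=3

Answer: 1,2 0,1 1,2 2,3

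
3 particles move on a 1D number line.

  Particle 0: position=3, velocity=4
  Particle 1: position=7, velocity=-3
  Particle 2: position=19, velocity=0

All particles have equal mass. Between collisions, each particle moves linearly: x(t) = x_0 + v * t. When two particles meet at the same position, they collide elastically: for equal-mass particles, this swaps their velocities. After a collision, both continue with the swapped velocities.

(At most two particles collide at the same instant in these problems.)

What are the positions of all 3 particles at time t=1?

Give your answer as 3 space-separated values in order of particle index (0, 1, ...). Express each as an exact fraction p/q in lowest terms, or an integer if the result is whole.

Answer: 4 7 19

Derivation:
Collision at t=4/7: particles 0 and 1 swap velocities; positions: p0=37/7 p1=37/7 p2=19; velocities now: v0=-3 v1=4 v2=0
Advance to t=1 (no further collisions before then); velocities: v0=-3 v1=4 v2=0; positions = 4 7 19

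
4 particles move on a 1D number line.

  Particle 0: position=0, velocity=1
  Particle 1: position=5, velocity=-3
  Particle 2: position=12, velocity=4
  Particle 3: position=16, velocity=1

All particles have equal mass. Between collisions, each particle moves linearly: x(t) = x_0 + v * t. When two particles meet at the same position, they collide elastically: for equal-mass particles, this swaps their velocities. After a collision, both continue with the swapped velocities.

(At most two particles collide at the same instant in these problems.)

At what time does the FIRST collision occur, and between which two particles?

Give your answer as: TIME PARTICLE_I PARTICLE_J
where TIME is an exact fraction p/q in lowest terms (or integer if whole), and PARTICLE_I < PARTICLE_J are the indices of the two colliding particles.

Pair (0,1): pos 0,5 vel 1,-3 -> gap=5, closing at 4/unit, collide at t=5/4
Pair (1,2): pos 5,12 vel -3,4 -> not approaching (rel speed -7 <= 0)
Pair (2,3): pos 12,16 vel 4,1 -> gap=4, closing at 3/unit, collide at t=4/3
Earliest collision: t=5/4 between 0 and 1

Answer: 5/4 0 1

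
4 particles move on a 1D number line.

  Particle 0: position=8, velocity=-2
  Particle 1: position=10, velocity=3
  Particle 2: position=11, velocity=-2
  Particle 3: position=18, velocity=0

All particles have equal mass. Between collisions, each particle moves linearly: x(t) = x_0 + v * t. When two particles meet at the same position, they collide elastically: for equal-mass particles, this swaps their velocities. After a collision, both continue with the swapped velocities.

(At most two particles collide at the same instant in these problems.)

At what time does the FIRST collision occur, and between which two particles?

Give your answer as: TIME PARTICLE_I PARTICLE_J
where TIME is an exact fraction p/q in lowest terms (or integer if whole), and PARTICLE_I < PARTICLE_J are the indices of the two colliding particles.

Pair (0,1): pos 8,10 vel -2,3 -> not approaching (rel speed -5 <= 0)
Pair (1,2): pos 10,11 vel 3,-2 -> gap=1, closing at 5/unit, collide at t=1/5
Pair (2,3): pos 11,18 vel -2,0 -> not approaching (rel speed -2 <= 0)
Earliest collision: t=1/5 between 1 and 2

Answer: 1/5 1 2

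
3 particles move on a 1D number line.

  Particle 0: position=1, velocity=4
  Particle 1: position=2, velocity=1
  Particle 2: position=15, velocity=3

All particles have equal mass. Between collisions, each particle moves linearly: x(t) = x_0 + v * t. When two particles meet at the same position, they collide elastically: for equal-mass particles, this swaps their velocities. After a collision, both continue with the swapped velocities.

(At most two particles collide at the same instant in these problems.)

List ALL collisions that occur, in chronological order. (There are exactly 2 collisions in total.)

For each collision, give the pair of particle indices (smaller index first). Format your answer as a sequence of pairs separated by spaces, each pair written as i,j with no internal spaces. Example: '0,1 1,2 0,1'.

Answer: 0,1 1,2

Derivation:
Collision at t=1/3: particles 0 and 1 swap velocities; positions: p0=7/3 p1=7/3 p2=16; velocities now: v0=1 v1=4 v2=3
Collision at t=14: particles 1 and 2 swap velocities; positions: p0=16 p1=57 p2=57; velocities now: v0=1 v1=3 v2=4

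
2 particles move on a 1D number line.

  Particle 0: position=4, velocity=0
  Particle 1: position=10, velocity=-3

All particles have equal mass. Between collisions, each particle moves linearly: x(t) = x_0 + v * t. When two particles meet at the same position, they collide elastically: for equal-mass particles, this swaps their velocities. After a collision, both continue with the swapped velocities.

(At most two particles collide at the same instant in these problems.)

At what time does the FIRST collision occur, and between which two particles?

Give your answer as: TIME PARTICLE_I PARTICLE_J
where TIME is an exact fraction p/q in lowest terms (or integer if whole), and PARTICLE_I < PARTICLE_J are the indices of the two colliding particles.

Pair (0,1): pos 4,10 vel 0,-3 -> gap=6, closing at 3/unit, collide at t=2
Earliest collision: t=2 between 0 and 1

Answer: 2 0 1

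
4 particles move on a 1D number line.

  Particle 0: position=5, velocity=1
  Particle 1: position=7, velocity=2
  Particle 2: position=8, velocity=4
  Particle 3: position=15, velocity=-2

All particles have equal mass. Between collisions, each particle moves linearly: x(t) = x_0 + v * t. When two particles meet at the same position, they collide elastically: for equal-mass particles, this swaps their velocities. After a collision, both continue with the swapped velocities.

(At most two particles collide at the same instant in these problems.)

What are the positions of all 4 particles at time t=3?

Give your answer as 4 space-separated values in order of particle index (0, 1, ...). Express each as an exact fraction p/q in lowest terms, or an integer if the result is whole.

Collision at t=7/6: particles 2 and 3 swap velocities; positions: p0=37/6 p1=28/3 p2=38/3 p3=38/3; velocities now: v0=1 v1=2 v2=-2 v3=4
Collision at t=2: particles 1 and 2 swap velocities; positions: p0=7 p1=11 p2=11 p3=16; velocities now: v0=1 v1=-2 v2=2 v3=4
Advance to t=3 (no further collisions before then); velocities: v0=1 v1=-2 v2=2 v3=4; positions = 8 9 13 20

Answer: 8 9 13 20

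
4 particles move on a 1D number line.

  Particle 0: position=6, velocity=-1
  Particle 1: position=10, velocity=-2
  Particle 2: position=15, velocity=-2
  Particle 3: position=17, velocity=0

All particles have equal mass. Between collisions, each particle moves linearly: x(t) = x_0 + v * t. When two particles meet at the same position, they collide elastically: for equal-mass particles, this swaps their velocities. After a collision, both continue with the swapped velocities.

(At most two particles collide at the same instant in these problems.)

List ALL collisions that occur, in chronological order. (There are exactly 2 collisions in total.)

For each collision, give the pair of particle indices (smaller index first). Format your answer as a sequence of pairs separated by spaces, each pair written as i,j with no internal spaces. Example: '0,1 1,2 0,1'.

Collision at t=4: particles 0 and 1 swap velocities; positions: p0=2 p1=2 p2=7 p3=17; velocities now: v0=-2 v1=-1 v2=-2 v3=0
Collision at t=9: particles 1 and 2 swap velocities; positions: p0=-8 p1=-3 p2=-3 p3=17; velocities now: v0=-2 v1=-2 v2=-1 v3=0

Answer: 0,1 1,2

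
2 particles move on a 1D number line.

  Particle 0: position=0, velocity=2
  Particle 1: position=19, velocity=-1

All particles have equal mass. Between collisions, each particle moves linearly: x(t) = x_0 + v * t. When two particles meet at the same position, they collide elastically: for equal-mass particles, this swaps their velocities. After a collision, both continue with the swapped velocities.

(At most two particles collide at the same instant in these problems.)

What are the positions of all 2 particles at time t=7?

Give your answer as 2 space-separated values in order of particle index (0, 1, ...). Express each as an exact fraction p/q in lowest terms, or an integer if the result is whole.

Collision at t=19/3: particles 0 and 1 swap velocities; positions: p0=38/3 p1=38/3; velocities now: v0=-1 v1=2
Advance to t=7 (no further collisions before then); velocities: v0=-1 v1=2; positions = 12 14

Answer: 12 14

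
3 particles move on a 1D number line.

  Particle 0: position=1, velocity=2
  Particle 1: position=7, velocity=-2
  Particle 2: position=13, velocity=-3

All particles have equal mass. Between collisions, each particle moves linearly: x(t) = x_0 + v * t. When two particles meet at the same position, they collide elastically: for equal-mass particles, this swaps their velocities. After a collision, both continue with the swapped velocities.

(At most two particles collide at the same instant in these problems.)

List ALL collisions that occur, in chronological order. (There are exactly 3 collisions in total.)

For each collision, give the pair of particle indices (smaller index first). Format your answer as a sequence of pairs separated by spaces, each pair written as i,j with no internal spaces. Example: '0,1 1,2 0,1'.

Collision at t=3/2: particles 0 and 1 swap velocities; positions: p0=4 p1=4 p2=17/2; velocities now: v0=-2 v1=2 v2=-3
Collision at t=12/5: particles 1 and 2 swap velocities; positions: p0=11/5 p1=29/5 p2=29/5; velocities now: v0=-2 v1=-3 v2=2
Collision at t=6: particles 0 and 1 swap velocities; positions: p0=-5 p1=-5 p2=13; velocities now: v0=-3 v1=-2 v2=2

Answer: 0,1 1,2 0,1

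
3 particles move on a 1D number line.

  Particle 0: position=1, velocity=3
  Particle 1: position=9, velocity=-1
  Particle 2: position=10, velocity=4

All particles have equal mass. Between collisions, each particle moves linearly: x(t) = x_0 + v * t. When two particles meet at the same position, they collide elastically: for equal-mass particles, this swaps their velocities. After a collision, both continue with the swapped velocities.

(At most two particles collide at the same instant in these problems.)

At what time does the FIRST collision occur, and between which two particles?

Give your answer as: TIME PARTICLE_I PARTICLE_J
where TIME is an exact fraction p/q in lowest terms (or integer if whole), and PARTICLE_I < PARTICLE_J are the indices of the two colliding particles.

Pair (0,1): pos 1,9 vel 3,-1 -> gap=8, closing at 4/unit, collide at t=2
Pair (1,2): pos 9,10 vel -1,4 -> not approaching (rel speed -5 <= 0)
Earliest collision: t=2 between 0 and 1

Answer: 2 0 1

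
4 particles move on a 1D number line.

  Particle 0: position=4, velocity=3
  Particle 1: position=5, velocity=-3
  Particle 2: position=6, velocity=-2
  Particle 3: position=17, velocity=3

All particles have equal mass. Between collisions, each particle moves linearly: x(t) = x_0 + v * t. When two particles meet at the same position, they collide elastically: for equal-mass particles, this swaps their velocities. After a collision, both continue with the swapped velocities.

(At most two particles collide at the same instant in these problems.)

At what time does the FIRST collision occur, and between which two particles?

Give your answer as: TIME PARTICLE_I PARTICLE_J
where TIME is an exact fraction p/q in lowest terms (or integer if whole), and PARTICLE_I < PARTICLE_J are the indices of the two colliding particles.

Answer: 1/6 0 1

Derivation:
Pair (0,1): pos 4,5 vel 3,-3 -> gap=1, closing at 6/unit, collide at t=1/6
Pair (1,2): pos 5,6 vel -3,-2 -> not approaching (rel speed -1 <= 0)
Pair (2,3): pos 6,17 vel -2,3 -> not approaching (rel speed -5 <= 0)
Earliest collision: t=1/6 between 0 and 1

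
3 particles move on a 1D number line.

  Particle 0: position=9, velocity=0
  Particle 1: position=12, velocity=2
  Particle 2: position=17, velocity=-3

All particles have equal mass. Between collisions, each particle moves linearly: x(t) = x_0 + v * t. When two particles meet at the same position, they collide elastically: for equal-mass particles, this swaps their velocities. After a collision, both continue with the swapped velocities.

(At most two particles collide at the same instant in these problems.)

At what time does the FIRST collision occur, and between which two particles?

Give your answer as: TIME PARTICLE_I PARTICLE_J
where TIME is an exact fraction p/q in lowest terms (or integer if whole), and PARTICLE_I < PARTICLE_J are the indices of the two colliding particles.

Answer: 1 1 2

Derivation:
Pair (0,1): pos 9,12 vel 0,2 -> not approaching (rel speed -2 <= 0)
Pair (1,2): pos 12,17 vel 2,-3 -> gap=5, closing at 5/unit, collide at t=1
Earliest collision: t=1 between 1 and 2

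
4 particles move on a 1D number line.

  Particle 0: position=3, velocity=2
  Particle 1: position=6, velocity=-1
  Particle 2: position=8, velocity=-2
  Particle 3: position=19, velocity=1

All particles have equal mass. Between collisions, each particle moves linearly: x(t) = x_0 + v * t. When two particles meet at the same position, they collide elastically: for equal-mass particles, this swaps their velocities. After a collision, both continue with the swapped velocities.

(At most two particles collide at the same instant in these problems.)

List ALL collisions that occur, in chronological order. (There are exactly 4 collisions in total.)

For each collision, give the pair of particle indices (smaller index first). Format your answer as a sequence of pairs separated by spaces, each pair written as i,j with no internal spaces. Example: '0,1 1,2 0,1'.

Answer: 0,1 1,2 0,1 2,3

Derivation:
Collision at t=1: particles 0 and 1 swap velocities; positions: p0=5 p1=5 p2=6 p3=20; velocities now: v0=-1 v1=2 v2=-2 v3=1
Collision at t=5/4: particles 1 and 2 swap velocities; positions: p0=19/4 p1=11/2 p2=11/2 p3=81/4; velocities now: v0=-1 v1=-2 v2=2 v3=1
Collision at t=2: particles 0 and 1 swap velocities; positions: p0=4 p1=4 p2=7 p3=21; velocities now: v0=-2 v1=-1 v2=2 v3=1
Collision at t=16: particles 2 and 3 swap velocities; positions: p0=-24 p1=-10 p2=35 p3=35; velocities now: v0=-2 v1=-1 v2=1 v3=2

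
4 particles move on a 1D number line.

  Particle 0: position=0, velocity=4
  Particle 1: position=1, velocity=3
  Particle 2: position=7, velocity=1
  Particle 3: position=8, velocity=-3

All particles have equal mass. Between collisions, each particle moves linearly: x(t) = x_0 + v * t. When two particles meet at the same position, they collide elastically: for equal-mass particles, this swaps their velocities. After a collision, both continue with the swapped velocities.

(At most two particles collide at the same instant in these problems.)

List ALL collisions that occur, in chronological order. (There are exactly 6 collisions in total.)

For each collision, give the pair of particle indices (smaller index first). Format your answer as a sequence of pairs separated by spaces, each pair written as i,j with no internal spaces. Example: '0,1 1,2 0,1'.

Collision at t=1/4: particles 2 and 3 swap velocities; positions: p0=1 p1=7/4 p2=29/4 p3=29/4; velocities now: v0=4 v1=3 v2=-3 v3=1
Collision at t=1: particles 0 and 1 swap velocities; positions: p0=4 p1=4 p2=5 p3=8; velocities now: v0=3 v1=4 v2=-3 v3=1
Collision at t=8/7: particles 1 and 2 swap velocities; positions: p0=31/7 p1=32/7 p2=32/7 p3=57/7; velocities now: v0=3 v1=-3 v2=4 v3=1
Collision at t=7/6: particles 0 and 1 swap velocities; positions: p0=9/2 p1=9/2 p2=14/3 p3=49/6; velocities now: v0=-3 v1=3 v2=4 v3=1
Collision at t=7/3: particles 2 and 3 swap velocities; positions: p0=1 p1=8 p2=28/3 p3=28/3; velocities now: v0=-3 v1=3 v2=1 v3=4
Collision at t=3: particles 1 and 2 swap velocities; positions: p0=-1 p1=10 p2=10 p3=12; velocities now: v0=-3 v1=1 v2=3 v3=4

Answer: 2,3 0,1 1,2 0,1 2,3 1,2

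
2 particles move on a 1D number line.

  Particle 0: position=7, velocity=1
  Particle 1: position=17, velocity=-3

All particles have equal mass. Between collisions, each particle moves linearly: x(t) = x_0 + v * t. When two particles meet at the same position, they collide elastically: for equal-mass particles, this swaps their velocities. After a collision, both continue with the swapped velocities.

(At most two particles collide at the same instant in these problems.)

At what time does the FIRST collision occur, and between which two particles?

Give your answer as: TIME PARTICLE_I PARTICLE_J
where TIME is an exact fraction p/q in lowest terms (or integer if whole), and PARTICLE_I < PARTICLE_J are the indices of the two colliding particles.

Answer: 5/2 0 1

Derivation:
Pair (0,1): pos 7,17 vel 1,-3 -> gap=10, closing at 4/unit, collide at t=5/2
Earliest collision: t=5/2 between 0 and 1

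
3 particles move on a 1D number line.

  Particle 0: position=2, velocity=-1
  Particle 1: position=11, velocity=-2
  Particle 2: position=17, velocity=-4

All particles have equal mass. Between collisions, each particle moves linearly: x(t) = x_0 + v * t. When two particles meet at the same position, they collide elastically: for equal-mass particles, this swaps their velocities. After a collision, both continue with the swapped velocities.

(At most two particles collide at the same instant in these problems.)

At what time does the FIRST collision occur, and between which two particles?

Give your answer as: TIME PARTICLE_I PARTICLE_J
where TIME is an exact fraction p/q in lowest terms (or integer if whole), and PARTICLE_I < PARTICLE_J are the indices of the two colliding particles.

Pair (0,1): pos 2,11 vel -1,-2 -> gap=9, closing at 1/unit, collide at t=9
Pair (1,2): pos 11,17 vel -2,-4 -> gap=6, closing at 2/unit, collide at t=3
Earliest collision: t=3 between 1 and 2

Answer: 3 1 2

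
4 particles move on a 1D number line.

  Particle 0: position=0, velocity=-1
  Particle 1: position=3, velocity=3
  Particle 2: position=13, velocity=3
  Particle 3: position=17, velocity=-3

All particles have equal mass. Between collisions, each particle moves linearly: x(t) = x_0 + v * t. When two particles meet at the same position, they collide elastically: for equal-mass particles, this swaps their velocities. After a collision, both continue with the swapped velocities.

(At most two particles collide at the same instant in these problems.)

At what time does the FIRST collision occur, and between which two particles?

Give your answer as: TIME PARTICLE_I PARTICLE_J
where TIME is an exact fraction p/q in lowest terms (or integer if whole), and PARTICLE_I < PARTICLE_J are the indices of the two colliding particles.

Answer: 2/3 2 3

Derivation:
Pair (0,1): pos 0,3 vel -1,3 -> not approaching (rel speed -4 <= 0)
Pair (1,2): pos 3,13 vel 3,3 -> not approaching (rel speed 0 <= 0)
Pair (2,3): pos 13,17 vel 3,-3 -> gap=4, closing at 6/unit, collide at t=2/3
Earliest collision: t=2/3 between 2 and 3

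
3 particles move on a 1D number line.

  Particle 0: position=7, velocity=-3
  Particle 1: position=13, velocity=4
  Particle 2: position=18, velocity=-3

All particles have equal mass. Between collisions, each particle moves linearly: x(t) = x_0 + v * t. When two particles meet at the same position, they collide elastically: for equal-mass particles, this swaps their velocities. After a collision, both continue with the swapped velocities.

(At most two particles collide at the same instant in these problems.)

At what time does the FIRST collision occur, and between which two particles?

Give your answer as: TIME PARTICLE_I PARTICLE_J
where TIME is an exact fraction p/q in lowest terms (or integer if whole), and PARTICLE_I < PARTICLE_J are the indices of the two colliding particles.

Answer: 5/7 1 2

Derivation:
Pair (0,1): pos 7,13 vel -3,4 -> not approaching (rel speed -7 <= 0)
Pair (1,2): pos 13,18 vel 4,-3 -> gap=5, closing at 7/unit, collide at t=5/7
Earliest collision: t=5/7 between 1 and 2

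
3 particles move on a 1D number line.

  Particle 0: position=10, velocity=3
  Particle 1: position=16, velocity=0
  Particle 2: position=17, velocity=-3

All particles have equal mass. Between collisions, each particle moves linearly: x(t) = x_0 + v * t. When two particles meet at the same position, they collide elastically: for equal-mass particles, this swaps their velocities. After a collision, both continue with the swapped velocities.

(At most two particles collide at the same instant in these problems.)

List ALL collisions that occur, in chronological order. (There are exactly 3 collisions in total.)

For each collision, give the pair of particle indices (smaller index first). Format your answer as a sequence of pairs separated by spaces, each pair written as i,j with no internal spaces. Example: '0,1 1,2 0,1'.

Answer: 1,2 0,1 1,2

Derivation:
Collision at t=1/3: particles 1 and 2 swap velocities; positions: p0=11 p1=16 p2=16; velocities now: v0=3 v1=-3 v2=0
Collision at t=7/6: particles 0 and 1 swap velocities; positions: p0=27/2 p1=27/2 p2=16; velocities now: v0=-3 v1=3 v2=0
Collision at t=2: particles 1 and 2 swap velocities; positions: p0=11 p1=16 p2=16; velocities now: v0=-3 v1=0 v2=3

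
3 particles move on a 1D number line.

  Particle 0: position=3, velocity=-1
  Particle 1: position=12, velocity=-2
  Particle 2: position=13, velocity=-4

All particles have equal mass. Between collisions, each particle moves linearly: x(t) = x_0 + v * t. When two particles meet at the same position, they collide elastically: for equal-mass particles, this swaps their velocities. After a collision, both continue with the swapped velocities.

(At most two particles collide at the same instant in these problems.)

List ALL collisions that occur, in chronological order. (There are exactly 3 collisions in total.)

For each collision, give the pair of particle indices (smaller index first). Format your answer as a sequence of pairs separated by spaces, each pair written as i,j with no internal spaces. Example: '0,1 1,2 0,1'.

Answer: 1,2 0,1 1,2

Derivation:
Collision at t=1/2: particles 1 and 2 swap velocities; positions: p0=5/2 p1=11 p2=11; velocities now: v0=-1 v1=-4 v2=-2
Collision at t=10/3: particles 0 and 1 swap velocities; positions: p0=-1/3 p1=-1/3 p2=16/3; velocities now: v0=-4 v1=-1 v2=-2
Collision at t=9: particles 1 and 2 swap velocities; positions: p0=-23 p1=-6 p2=-6; velocities now: v0=-4 v1=-2 v2=-1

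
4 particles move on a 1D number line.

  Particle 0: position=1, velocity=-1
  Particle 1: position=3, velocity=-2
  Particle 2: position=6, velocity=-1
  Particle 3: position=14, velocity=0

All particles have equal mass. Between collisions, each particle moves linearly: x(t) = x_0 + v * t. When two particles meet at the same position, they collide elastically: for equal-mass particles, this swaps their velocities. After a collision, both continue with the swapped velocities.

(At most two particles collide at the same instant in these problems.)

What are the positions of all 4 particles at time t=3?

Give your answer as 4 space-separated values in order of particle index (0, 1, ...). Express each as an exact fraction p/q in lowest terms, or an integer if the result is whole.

Answer: -3 -2 3 14

Derivation:
Collision at t=2: particles 0 and 1 swap velocities; positions: p0=-1 p1=-1 p2=4 p3=14; velocities now: v0=-2 v1=-1 v2=-1 v3=0
Advance to t=3 (no further collisions before then); velocities: v0=-2 v1=-1 v2=-1 v3=0; positions = -3 -2 3 14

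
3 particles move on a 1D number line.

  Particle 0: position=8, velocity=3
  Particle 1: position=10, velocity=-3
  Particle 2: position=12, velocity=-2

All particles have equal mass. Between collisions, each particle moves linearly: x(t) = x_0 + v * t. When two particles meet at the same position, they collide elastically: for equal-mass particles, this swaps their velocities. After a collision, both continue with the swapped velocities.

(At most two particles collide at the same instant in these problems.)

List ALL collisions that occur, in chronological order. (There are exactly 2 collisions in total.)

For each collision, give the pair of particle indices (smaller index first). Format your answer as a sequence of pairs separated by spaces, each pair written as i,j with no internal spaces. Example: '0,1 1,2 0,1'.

Collision at t=1/3: particles 0 and 1 swap velocities; positions: p0=9 p1=9 p2=34/3; velocities now: v0=-3 v1=3 v2=-2
Collision at t=4/5: particles 1 and 2 swap velocities; positions: p0=38/5 p1=52/5 p2=52/5; velocities now: v0=-3 v1=-2 v2=3

Answer: 0,1 1,2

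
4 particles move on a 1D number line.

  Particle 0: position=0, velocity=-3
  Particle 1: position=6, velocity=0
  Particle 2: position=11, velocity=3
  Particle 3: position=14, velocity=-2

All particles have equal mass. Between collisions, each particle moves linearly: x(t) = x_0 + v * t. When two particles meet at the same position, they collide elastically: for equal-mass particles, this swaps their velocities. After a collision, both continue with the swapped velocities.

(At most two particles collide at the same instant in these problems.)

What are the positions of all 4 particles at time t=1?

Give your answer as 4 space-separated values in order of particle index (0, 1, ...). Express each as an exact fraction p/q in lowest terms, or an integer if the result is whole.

Answer: -3 6 12 14

Derivation:
Collision at t=3/5: particles 2 and 3 swap velocities; positions: p0=-9/5 p1=6 p2=64/5 p3=64/5; velocities now: v0=-3 v1=0 v2=-2 v3=3
Advance to t=1 (no further collisions before then); velocities: v0=-3 v1=0 v2=-2 v3=3; positions = -3 6 12 14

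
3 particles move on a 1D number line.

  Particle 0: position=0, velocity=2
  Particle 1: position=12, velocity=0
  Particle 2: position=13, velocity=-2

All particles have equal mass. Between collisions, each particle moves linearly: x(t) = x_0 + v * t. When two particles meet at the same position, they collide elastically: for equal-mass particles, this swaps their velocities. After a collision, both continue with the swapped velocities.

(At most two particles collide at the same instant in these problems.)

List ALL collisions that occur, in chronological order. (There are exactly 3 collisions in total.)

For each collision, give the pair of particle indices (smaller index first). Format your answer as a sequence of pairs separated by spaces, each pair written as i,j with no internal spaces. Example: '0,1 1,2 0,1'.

Collision at t=1/2: particles 1 and 2 swap velocities; positions: p0=1 p1=12 p2=12; velocities now: v0=2 v1=-2 v2=0
Collision at t=13/4: particles 0 and 1 swap velocities; positions: p0=13/2 p1=13/2 p2=12; velocities now: v0=-2 v1=2 v2=0
Collision at t=6: particles 1 and 2 swap velocities; positions: p0=1 p1=12 p2=12; velocities now: v0=-2 v1=0 v2=2

Answer: 1,2 0,1 1,2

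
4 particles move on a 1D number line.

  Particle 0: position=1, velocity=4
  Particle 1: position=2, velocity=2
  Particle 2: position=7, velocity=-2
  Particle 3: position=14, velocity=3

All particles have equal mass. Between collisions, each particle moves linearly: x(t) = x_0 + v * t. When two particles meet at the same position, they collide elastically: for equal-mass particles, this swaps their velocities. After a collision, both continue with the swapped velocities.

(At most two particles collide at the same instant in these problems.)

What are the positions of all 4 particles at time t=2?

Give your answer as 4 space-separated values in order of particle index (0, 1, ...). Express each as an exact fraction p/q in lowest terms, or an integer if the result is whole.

Answer: 3 6 9 20

Derivation:
Collision at t=1/2: particles 0 and 1 swap velocities; positions: p0=3 p1=3 p2=6 p3=31/2; velocities now: v0=2 v1=4 v2=-2 v3=3
Collision at t=1: particles 1 and 2 swap velocities; positions: p0=4 p1=5 p2=5 p3=17; velocities now: v0=2 v1=-2 v2=4 v3=3
Collision at t=5/4: particles 0 and 1 swap velocities; positions: p0=9/2 p1=9/2 p2=6 p3=71/4; velocities now: v0=-2 v1=2 v2=4 v3=3
Advance to t=2 (no further collisions before then); velocities: v0=-2 v1=2 v2=4 v3=3; positions = 3 6 9 20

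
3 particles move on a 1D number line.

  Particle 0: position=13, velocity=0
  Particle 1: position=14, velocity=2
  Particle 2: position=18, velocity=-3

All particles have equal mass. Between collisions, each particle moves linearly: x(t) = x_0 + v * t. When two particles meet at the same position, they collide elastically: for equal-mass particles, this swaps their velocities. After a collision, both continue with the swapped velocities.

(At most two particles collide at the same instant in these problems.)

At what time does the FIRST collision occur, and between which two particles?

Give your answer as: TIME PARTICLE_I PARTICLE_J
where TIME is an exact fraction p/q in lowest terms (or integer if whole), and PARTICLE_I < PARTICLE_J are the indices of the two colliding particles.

Pair (0,1): pos 13,14 vel 0,2 -> not approaching (rel speed -2 <= 0)
Pair (1,2): pos 14,18 vel 2,-3 -> gap=4, closing at 5/unit, collide at t=4/5
Earliest collision: t=4/5 between 1 and 2

Answer: 4/5 1 2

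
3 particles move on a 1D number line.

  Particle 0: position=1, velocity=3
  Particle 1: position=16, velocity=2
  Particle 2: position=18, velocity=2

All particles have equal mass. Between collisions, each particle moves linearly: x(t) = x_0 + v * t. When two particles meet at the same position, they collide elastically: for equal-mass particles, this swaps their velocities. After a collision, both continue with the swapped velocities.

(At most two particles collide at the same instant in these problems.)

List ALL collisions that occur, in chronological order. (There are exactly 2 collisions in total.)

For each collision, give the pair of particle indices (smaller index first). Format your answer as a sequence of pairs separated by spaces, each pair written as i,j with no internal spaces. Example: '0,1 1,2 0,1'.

Answer: 0,1 1,2

Derivation:
Collision at t=15: particles 0 and 1 swap velocities; positions: p0=46 p1=46 p2=48; velocities now: v0=2 v1=3 v2=2
Collision at t=17: particles 1 and 2 swap velocities; positions: p0=50 p1=52 p2=52; velocities now: v0=2 v1=2 v2=3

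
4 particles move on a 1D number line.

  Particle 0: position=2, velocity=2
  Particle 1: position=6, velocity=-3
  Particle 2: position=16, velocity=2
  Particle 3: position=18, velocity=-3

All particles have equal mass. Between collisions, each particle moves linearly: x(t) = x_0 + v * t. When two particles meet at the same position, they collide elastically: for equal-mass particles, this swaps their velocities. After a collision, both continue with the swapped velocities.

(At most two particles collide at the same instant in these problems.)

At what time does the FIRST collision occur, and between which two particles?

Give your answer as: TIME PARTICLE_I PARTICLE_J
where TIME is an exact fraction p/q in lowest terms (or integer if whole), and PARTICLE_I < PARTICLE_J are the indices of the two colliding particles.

Pair (0,1): pos 2,6 vel 2,-3 -> gap=4, closing at 5/unit, collide at t=4/5
Pair (1,2): pos 6,16 vel -3,2 -> not approaching (rel speed -5 <= 0)
Pair (2,3): pos 16,18 vel 2,-3 -> gap=2, closing at 5/unit, collide at t=2/5
Earliest collision: t=2/5 between 2 and 3

Answer: 2/5 2 3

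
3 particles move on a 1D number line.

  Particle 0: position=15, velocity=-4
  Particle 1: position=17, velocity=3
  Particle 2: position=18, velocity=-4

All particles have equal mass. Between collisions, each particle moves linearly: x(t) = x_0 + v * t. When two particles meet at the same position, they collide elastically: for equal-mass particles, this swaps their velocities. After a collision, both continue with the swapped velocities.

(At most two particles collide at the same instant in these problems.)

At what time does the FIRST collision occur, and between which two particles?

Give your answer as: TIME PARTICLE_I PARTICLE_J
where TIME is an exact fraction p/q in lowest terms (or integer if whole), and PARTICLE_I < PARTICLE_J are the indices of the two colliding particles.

Pair (0,1): pos 15,17 vel -4,3 -> not approaching (rel speed -7 <= 0)
Pair (1,2): pos 17,18 vel 3,-4 -> gap=1, closing at 7/unit, collide at t=1/7
Earliest collision: t=1/7 between 1 and 2

Answer: 1/7 1 2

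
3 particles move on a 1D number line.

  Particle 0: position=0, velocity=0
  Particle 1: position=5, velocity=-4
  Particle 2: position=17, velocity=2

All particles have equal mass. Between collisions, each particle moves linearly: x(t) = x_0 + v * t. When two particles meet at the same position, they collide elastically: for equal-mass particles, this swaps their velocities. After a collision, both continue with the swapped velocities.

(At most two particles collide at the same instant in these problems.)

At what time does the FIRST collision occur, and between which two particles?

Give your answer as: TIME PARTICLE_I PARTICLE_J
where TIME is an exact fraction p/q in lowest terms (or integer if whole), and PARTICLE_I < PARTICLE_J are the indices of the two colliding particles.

Pair (0,1): pos 0,5 vel 0,-4 -> gap=5, closing at 4/unit, collide at t=5/4
Pair (1,2): pos 5,17 vel -4,2 -> not approaching (rel speed -6 <= 0)
Earliest collision: t=5/4 between 0 and 1

Answer: 5/4 0 1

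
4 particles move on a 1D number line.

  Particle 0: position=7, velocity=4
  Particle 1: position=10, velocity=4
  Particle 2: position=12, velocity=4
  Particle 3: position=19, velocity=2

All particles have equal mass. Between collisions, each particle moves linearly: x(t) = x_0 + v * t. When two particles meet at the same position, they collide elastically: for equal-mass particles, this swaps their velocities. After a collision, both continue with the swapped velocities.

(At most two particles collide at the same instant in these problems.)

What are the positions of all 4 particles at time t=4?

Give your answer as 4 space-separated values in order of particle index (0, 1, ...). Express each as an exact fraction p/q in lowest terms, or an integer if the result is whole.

Answer: 23 26 27 28

Derivation:
Collision at t=7/2: particles 2 and 3 swap velocities; positions: p0=21 p1=24 p2=26 p3=26; velocities now: v0=4 v1=4 v2=2 v3=4
Advance to t=4 (no further collisions before then); velocities: v0=4 v1=4 v2=2 v3=4; positions = 23 26 27 28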